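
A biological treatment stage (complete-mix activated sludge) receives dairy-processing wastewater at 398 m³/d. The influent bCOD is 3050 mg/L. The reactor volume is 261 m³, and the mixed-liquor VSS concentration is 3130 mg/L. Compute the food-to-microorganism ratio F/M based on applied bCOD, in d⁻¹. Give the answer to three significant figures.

F/M ≈ 1.49 d⁻¹

Food-to-microorganism ratio F/M = Q S₀ / (V X) = 398 × 3050 / (261.0 × 3130) = 1.486 d⁻¹.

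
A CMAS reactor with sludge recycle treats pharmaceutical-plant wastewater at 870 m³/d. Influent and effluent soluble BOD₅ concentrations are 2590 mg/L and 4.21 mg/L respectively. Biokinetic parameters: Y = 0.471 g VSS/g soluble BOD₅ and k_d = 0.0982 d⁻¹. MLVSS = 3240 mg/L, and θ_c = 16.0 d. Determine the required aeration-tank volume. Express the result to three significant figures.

Rearranging the biomass balance for a CMAS with decay, V = Y·Q·ΔS·θ_c / [X·(1+k_d θ_c)] = 0.471 × 870 × (2590 − 4.21) × 16.0 / [3240 × (1 + 0.0982 × 16.0)] = 1.7×10^7 / 8331 = 2035 m³.

V ≈ 2040 m³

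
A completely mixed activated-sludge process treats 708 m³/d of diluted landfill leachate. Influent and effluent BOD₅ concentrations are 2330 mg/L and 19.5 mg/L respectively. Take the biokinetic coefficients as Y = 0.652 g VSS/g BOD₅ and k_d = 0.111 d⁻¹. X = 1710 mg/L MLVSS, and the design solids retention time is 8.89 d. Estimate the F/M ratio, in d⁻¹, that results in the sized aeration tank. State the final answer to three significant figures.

From the SRT design equation V = Y Q (S₀−S) θ_c / [X (1 + k_d θ_c)] = 0.652 × 708 × (2330 − 19.5) × 8.89 / [1710 × (1 + 0.111 × 8.89)] = 9.48×10^6 / 3397 = 2791 m³.
F/M = applied load / biomass = Q·S₀/(V·X) = 708 × 2330 / (2791 × 1710) = 0.3457 d⁻¹.

F/M ≈ 0.346 d⁻¹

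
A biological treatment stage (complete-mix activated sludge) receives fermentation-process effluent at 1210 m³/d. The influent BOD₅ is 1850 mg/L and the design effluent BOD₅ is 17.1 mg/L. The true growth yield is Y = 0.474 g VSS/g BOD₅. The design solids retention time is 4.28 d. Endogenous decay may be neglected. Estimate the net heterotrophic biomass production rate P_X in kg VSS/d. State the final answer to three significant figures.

P_X ≈ 1050 kg VSS/d

Since k_d ≈ 0, Y_obs = Y = 0.474 g VSS/g BOD₅.
ΔS = 1850 − 17.1 = 1833 mg/L, so the substrate removal rate is 1210 × 1833/1000 = 2218 kg BOD₅/d.
Net biomass production P_X = Y_obs × Q·(S₀ − S) = 0.4740 × 2218 = 1051 kg VSS/d.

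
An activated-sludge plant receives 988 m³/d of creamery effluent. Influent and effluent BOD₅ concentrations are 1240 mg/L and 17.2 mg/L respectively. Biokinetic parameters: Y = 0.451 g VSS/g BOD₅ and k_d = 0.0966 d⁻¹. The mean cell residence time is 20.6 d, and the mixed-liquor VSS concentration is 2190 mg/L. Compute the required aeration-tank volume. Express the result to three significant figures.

Steady-state biomass mass balance: V·X·(1 + k_d·θ_c) = Y·Q·(S₀ − S)·θ_c, so V = 0.451 × 988 × (1240 − 17.2) × 20.6 / [2190 × (1 + 0.0966 × 20.6)] = 1.12×10^7 / 6548 = 1714 m³.

V ≈ 1710 m³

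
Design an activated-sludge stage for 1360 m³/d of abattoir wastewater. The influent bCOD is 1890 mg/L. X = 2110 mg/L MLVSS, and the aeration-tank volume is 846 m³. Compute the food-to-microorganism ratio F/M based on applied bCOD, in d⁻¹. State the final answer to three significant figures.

Food-to-microorganism ratio F/M = Q S₀ / (V X) = 1360 × 1890 / (846.0 × 2110) = 1.440 d⁻¹.

F/M ≈ 1.44 d⁻¹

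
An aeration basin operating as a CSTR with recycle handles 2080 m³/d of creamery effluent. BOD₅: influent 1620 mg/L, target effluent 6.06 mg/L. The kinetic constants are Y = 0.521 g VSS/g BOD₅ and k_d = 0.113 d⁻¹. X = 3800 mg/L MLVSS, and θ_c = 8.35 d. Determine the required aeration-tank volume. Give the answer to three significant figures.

V ≈ 1980 m³

Rearranging the biomass balance for a CMAS with decay, V = Y·Q·ΔS·θ_c / [X·(1+k_d θ_c)] = 0.521 × 2080 × (1620 − 6.06) × 8.35 / [3800 × (1 + 0.113 × 8.35)] = 1.46×10^7 / 7385 = 1977 m³.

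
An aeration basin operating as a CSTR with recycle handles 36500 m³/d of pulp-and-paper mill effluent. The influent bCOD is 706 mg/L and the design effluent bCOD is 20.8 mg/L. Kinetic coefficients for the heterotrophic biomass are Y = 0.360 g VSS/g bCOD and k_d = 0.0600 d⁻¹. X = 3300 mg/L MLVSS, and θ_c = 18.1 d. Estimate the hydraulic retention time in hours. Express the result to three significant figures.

τ ≈ 15.6 h

Steady-state biomass mass balance: V·X·(1 + k_d·θ_c) = Y·Q·(S₀ − S)·θ_c, so V = 0.360 × 36500 × (706 − 20.8) × 18.1 / [3300 × (1 + 0.0600 × 18.1)] = 1.63×10^8 / 6884 = 23674 m³.
τ = V/Q = 23674/36500 = 0.6486 d, or 15.57 h.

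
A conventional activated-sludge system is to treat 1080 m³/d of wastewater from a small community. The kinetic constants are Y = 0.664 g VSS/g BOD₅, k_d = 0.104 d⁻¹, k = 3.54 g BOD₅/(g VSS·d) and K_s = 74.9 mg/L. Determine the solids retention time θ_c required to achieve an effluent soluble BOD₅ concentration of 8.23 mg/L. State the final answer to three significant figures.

From 1/θ_c = Y·k·S/(K_s + S) − k_d: Y·k·S/(K_s+S) = 0.664 × 3.54 × 8.23 / (74.9 + 8.23) = 0.2327 d⁻¹.
1/θ_c = 0.2327 − 0.104 = 0.1287 d⁻¹, so θ_c = 7.769 d.

θ_c ≈ 7.77 d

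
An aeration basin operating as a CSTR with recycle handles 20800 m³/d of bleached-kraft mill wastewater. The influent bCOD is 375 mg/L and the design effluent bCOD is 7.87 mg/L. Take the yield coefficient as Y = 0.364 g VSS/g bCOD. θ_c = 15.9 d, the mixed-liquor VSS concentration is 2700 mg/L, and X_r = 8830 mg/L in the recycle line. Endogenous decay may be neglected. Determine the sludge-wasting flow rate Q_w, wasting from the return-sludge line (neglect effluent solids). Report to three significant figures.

Q_w ≈ 315 m³/d

With k_d = 0 the design equation reduces to V = Y Q (S₀−S) θ_c / X = 0.364 × 20800 × (375 − 7.87) × 15.9 / 2700 = 16369 m³.
Q_w = (V·X)/(θ_c X_r) = 16369 × 2700 / (15.9 × 8830) = 314.8 m³/d.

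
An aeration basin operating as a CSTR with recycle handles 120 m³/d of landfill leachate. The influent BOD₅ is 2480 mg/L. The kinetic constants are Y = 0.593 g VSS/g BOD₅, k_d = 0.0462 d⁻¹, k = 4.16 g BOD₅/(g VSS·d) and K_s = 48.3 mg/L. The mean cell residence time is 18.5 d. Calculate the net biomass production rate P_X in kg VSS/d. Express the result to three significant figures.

For a completely mixed reactor with recycle the Lawrence–McCarty relation gives S = K_s·(1 + k_d·θ_c) / [θ_c·(Y·k − k_d) − 1] = 48.3 × (1 + 0.0462 × 18.5) / [18.5 × (0.593 × 4.16 − 0.0462) − 1] = 89.58 / 43.78 = 2.046 mg/L.
Observed yield with endogenous decay: Y_obs = Y / (1 + k_d·θ_c) = 0.593 / (1 + 0.0462 × 18.5) = 0.593 / 1.855 = 0.3197 g VSS/g BOD₅.
Substrate removed = Q·(S₀ − S) = 120 m³/d × (2480 − 2.05) g/m³ = 2.97×10^5 g/d = 297.4 kg/d.
Net biomass production P_X = Y_obs × Q·(S₀ − S) = 0.3197 × 297.4 = 95.07 kg VSS/d.

P_X ≈ 95.1 kg VSS/d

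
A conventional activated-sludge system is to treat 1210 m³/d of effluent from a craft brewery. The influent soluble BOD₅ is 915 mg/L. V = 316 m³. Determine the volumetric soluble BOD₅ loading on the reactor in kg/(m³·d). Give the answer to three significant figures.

Volumetric loading L_v = Q·S₀ / V = 1210 × 915 g/m³ / 316.0 m³ = 3504 g/(m³·d) = 3.504 kg soluble BOD₅/(m³·d).

L_v ≈ 3.50 kg soluble BOD₅/(m³·d)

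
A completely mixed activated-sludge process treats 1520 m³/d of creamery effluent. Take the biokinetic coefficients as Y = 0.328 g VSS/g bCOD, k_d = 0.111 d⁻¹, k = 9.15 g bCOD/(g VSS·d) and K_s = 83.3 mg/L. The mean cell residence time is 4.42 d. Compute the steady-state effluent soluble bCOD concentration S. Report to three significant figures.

For a completely mixed reactor with recycle the Lawrence–McCarty relation gives S = K_s·(1 + k_d·θ_c) / [θ_c·(Y·k − k_d) − 1] = 83.3 × (1 + 0.111 × 4.42) / [4.42 × (0.328 × 9.15 − 0.111) − 1] = 124.2 / 11.77 = 10.55 mg/L.

S ≈ 10.5 mg/L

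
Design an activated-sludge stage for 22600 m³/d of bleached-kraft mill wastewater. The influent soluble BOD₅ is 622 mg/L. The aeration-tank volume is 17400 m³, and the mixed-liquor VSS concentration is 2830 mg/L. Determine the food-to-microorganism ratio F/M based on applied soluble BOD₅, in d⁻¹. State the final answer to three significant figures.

F/M = Q·S₀ / (V·X) = 22600 × 622 / (17400 × 2830) = 0.2855 g soluble BOD₅·(g VSS·d)⁻¹.

F/M ≈ 0.285 d⁻¹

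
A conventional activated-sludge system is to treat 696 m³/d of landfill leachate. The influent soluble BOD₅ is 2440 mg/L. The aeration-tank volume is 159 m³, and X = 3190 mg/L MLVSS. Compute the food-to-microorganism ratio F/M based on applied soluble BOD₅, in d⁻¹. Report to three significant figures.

F/M ≈ 3.35 d⁻¹

Food-to-microorganism ratio F/M = Q S₀ / (V X) = 696 × 2440 / (159.0 × 3190) = 3.348 d⁻¹.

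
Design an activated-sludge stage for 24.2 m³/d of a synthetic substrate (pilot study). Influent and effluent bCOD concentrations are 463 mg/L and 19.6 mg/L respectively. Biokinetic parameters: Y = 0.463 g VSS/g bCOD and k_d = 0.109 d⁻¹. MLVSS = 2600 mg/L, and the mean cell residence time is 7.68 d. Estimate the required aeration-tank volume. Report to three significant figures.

From the SRT design equation V = Y Q (S₀−S) θ_c / [X (1 + k_d θ_c)] = 0.463 × 24.2 × (463 − 19.6) × 7.68 / [2600 × (1 + 0.109 × 7.68)] = 3.82×10^4 / 4777 = 7.988 m³.

V ≈ 7.99 m³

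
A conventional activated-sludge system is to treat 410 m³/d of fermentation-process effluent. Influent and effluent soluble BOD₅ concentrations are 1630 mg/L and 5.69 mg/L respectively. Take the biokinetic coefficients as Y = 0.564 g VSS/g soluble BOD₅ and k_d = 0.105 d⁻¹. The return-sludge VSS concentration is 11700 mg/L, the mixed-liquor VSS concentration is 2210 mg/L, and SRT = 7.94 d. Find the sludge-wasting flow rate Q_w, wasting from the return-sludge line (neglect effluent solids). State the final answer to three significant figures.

Steady-state biomass mass balance: V·X·(1 + k_d·θ_c) = Y·Q·(S₀ − S)·θ_c, so V = 0.564 × 410 × (1630 − 5.69) × 7.94 / [2210 × (1 + 0.105 × 7.94)] = 2.98×10^6 / 4052 = 735.9 m³.
Wasting from the return line (neglecting effluent solids): Q_w = V·X / (θ_c·X_r) = 735.9 × 2210 / (7.94 × 11700) = 17.51 m³/d.

Q_w ≈ 17.5 m³/d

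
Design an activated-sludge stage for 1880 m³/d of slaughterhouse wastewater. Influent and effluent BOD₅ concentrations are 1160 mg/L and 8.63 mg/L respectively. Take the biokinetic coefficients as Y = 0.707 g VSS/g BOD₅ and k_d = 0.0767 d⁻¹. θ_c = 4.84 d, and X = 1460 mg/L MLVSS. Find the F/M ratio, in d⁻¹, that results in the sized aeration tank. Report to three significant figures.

F/M ≈ 0.404 d⁻¹

From the SRT design equation V = Y Q (S₀−S) θ_c / [X (1 + k_d θ_c)] = 0.707 × 1880 × (1160 − 8.63) × 4.84 / [1460 × (1 + 0.0767 × 4.84)] = 7.41×10^6 / 2002 = 3700 m³.
Food-to-microorganism ratio F/M = Q S₀ / (V X) = 1880 × 1160 / (3700 × 1460) = 0.4037 d⁻¹.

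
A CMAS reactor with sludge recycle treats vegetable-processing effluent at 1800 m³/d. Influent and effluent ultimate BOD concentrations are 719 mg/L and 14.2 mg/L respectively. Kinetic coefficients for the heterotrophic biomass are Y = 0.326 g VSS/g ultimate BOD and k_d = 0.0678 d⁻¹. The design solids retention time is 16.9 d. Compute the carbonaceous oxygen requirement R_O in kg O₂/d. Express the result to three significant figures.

The observed yield is Y_obs = Y/(1 + k_d·θ_c) = 0.326 / (1 + 0.0678 × 16.9) = 0.326 / 2.146 = 0.1519 g VSS per g ultimate BOD removed.
Substrate removed = Q·(S₀ − S) = 1800 m³/d × (719 − 14.2) g/m³ = 1.27×10^6 g/d = 1269 kg/d.
Biomass synthesised: P_X = Y_obs × 1269 = 192.7 kg VSS/d.
Carbonaceous O₂ demand = substrate oxidised − cell-mass equivalent = 1269 − 1.42 × 192.7 = 995.0 kg O₂/d.

R_O ≈ 995 kg O₂/d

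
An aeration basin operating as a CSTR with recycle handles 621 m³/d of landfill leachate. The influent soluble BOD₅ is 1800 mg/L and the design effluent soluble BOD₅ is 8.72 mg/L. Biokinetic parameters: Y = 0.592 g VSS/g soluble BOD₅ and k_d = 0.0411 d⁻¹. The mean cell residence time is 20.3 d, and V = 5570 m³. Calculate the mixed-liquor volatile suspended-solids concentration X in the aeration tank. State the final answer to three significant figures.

X ≈ 1310 mg/L

X = Y·Q·ΔS·θ_c / [V·(1 + k_d θ_c)] = 0.592 × 621 × (1800 − 8.72) × 20.3 / [5570 × (1 + 0.0411 × 20.3)] = 1308 mg/L.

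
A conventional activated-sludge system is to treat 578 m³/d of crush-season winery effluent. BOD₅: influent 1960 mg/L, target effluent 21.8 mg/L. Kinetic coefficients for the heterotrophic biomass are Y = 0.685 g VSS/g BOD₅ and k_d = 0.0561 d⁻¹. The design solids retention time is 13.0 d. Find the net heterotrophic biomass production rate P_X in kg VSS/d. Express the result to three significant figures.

Observed yield with endogenous decay: Y_obs = Y / (1 + k_d·θ_c) = 0.685 / (1 + 0.0561 × 13.0) = 0.685 / 1.729 = 0.3961 g VSS/g BOD₅.
Substrate removed = Q·(S₀ − S) = 578 m³/d × (1960 − 21.8) g/m³ = 1.12×10^6 g/d = 1120 kg/d.
Net biomass production P_X = Y_obs × Q·(S₀ − S) = 0.3961 × 1120 = 443.8 kg VSS/d.

P_X ≈ 444 kg VSS/d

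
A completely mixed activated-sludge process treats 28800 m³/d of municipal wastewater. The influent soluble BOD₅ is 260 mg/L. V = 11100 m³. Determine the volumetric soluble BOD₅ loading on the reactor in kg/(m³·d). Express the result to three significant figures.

L_v ≈ 0.675 kg soluble BOD₅/(m³·d)

Volumetric loading L_v = Q·S₀ / V = 28800 × 260 g/m³ / 11100 m³ = 674.6 g/(m³·d) = 0.6746 kg soluble BOD₅/(m³·d).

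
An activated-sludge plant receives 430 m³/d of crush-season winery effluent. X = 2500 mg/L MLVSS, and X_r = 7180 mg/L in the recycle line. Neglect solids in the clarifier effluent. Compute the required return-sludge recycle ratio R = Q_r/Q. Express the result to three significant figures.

Solids balance on the clarifier gives (1+R)X = R·X_r, so R = X/(X_r − X) = 2500 / (7180 − 2500) = 0.5342.

R ≈ 0.534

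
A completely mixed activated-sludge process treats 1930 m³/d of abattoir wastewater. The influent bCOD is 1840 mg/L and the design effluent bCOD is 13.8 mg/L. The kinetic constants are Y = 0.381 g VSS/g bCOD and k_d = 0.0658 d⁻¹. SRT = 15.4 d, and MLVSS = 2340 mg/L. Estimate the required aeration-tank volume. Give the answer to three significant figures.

Steady-state biomass mass balance: V·X·(1 + k_d·θ_c) = Y·Q·(S₀ − S)·θ_c, so V = 0.381 × 1930 × (1840 − 13.8) × 15.4 / [2340 × (1 + 0.0658 × 15.4)] = 2.07×10^7 / 4711 = 4390 m³.

V ≈ 4390 m³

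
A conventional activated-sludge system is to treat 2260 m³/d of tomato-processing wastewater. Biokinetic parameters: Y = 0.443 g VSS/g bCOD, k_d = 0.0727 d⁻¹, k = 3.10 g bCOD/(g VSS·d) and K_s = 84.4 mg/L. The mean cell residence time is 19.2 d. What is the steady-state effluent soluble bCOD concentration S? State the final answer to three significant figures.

S ≈ 8.44 mg/L

Effluent substrate depends only on kinetics and SRT: S = K_s(1 + k_d θ_c) / [θ_c(Yk − k_d) − 1] = 84.4 × (1 + 0.0727 × 19.2) / [19.2 × (0.443 × 3.10 − 0.0727) − 1] = 202.2 / 23.97 = 8.435 mg/L.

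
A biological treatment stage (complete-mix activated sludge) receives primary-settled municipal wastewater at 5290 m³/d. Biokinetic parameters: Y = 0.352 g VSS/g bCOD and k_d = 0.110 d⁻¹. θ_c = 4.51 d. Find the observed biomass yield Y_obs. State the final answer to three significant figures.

Y_obs ≈ 0.235 g VSS/g bCOD

Y_obs = Y / (1 + k_d θ_c) = 0.352 / (1 + 0.110 × 4.51) = 0.352 / 1.496 = 0.2353.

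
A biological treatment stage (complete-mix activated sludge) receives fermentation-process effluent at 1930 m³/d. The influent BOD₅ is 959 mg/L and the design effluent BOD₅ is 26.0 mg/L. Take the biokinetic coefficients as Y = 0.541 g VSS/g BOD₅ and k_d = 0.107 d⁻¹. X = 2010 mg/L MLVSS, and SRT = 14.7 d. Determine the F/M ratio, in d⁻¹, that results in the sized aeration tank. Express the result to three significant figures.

F/M ≈ 0.333 d⁻¹

Steady-state biomass mass balance: V·X·(1 + k_d·θ_c) = Y·Q·(S₀ − S)·θ_c, so V = 0.541 × 1930 × (959 − 26.0) × 14.7 / [2010 × (1 + 0.107 × 14.7)] = 1.43×10^7 / 5172 = 2769 m³.
Food-to-microorganism ratio F/M = Q S₀ / (V X) = 1930 × 959 / (2769 × 2010) = 0.3325 d⁻¹.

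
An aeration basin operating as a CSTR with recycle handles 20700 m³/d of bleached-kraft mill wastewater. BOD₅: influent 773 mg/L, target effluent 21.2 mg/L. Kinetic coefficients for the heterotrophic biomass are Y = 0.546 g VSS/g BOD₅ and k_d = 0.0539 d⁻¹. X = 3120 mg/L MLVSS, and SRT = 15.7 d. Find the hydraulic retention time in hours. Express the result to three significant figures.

Rearranging the biomass balance for a CMAS with decay, V = Y·Q·ΔS·θ_c / [X·(1+k_d θ_c)] = 0.546 × 20700 × (773 − 21.2) × 15.7 / [3120 × (1 + 0.0539 × 15.7)] = 1.33×10^8 / 5760 = 23159 m³.
HRT = V/Q = 23159 m³ / 20700 m³·d⁻¹ = 1.119 d × 24 = 26.85 h.

τ ≈ 26.9 h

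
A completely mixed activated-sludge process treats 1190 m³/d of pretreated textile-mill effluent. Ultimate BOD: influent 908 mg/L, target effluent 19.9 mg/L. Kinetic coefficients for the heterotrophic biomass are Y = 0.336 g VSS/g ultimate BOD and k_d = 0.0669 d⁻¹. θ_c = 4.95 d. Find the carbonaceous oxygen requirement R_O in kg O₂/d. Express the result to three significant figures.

R_O ≈ 678 kg O₂/d

The observed yield is Y_obs = Y/(1 + k_d·θ_c) = 0.336 / (1 + 0.0669 × 4.95) = 0.336 / 1.331 = 0.2524 g VSS per g ultimate BOD removed.
Substrate removed = Q·(S₀ − S) = 1190 m³/d × (908 − 19.9) g/m³ = 1.06×10^6 g/d = 1057 kg/d.
Net sludge production P_X = 0.2524 × 1057 = 266.8 kg VSS/d.
R_O = Q·ΔS − 1.42 P_X = 1057 − 378.8 = 678.0 kg O₂/d.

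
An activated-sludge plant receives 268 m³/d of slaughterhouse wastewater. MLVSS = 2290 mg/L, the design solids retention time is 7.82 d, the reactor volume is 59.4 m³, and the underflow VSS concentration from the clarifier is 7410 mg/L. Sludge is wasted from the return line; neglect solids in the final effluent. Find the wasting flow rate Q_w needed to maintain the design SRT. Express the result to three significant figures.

Q_w ≈ 2.35 m³/d

Q_w = (V·X)/(θ_c X_r) = 59.40 × 2290 / (7.82 × 7410) = 2.347 m³/d.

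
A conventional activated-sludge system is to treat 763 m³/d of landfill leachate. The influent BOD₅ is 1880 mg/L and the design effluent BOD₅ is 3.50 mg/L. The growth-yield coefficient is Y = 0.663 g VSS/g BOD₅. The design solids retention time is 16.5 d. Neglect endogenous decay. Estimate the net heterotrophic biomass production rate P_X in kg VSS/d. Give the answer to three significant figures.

With endogenous decay neglected, the observed yield equals the true yield: Y_obs = Y = 0.663 g VSS/g BOD₅.
Mass of BOD₅ removed per day: Q(S₀ − S) = 763 × 1876 g/m³ = 1432 kg/d.
P_X = Y_obs · Q(S₀ − S) = 0.6630 × 1432 = 949.3 kg VSS/d.

P_X ≈ 949 kg VSS/d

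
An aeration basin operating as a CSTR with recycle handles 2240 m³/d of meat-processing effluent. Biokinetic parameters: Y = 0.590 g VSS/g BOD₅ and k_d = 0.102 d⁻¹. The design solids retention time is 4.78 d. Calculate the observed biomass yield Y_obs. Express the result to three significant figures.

Y_obs ≈ 0.397 g VSS/g BOD₅

The observed yield is Y_obs = Y/(1 + k_d·θ_c) = 0.590 / (1 + 0.102 × 4.78) = 0.590 / 1.488 = 0.3966 g VSS per g BOD₅ removed.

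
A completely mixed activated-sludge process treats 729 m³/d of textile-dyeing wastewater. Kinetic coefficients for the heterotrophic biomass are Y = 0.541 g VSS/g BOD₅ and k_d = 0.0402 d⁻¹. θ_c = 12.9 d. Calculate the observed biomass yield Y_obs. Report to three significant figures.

Observed yield with endogenous decay: Y_obs = Y / (1 + k_d·θ_c) = 0.541 / (1 + 0.0402 × 12.9) = 0.541 / 1.519 = 0.3563 g VSS/g BOD₅.

Y_obs ≈ 0.356 g VSS/g BOD₅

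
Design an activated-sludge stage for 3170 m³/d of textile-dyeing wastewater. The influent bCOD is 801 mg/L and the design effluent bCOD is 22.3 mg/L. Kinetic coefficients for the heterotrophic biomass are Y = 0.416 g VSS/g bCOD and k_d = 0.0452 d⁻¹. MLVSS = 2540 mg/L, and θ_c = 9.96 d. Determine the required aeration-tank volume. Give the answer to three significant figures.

V ≈ 2780 m³

Steady-state biomass mass balance: V·X·(1 + k_d·θ_c) = Y·Q·(S₀ − S)·θ_c, so V = 0.416 × 3170 × (801 − 22.3) × 9.96 / [2540 × (1 + 0.0452 × 9.96)] = 1.02×10^7 / 3683 = 2777 m³.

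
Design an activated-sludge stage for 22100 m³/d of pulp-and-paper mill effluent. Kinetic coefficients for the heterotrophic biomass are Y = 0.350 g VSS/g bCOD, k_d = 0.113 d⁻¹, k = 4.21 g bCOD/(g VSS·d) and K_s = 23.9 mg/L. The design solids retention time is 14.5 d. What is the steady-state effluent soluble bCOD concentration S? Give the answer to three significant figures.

S ≈ 3.37 mg/L

For a completely mixed reactor with recycle the Lawrence–McCarty relation gives S = K_s·(1 + k_d·θ_c) / [θ_c·(Y·k − k_d) − 1] = 23.9 × (1 + 0.113 × 14.5) / [14.5 × (0.350 × 4.21 − 0.113) − 1] = 63.06 / 18.73 = 3.367 mg/L.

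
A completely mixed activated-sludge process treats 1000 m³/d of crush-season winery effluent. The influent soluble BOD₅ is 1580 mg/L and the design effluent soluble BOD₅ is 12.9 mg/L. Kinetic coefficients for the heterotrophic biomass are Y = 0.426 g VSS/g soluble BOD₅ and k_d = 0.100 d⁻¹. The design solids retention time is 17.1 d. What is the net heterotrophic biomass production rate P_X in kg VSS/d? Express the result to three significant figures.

Correct the yield for decay: Y_obs = Y/(1 + k_d θ_c) = 0.426 / (1 + 0.100 × 17.1) = 0.426 / 2.710 = 0.1572.
ΔS = 1580 − 12.9 = 1567 mg/L, so the substrate removal rate is 1000 × 1567/1000 = 1567 kg soluble BOD₅/d.
Biomass produced: P_X = Y_obs·Q·ΔS = 0.1572 × 1567 ≈ 246.3 kg VSS/d.

P_X ≈ 246 kg VSS/d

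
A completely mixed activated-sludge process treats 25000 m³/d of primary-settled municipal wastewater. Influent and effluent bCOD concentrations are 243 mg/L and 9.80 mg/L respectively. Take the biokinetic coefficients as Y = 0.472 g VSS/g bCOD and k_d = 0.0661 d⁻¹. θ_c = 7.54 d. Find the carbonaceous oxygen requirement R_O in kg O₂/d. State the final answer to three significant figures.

R_O ≈ 3220 kg O₂/d

Observed yield with endogenous decay: Y_obs = Y / (1 + k_d·θ_c) = 0.472 / (1 + 0.0661 × 7.54) = 0.472 / 1.498 = 0.3150 g VSS/g bCOD.
Q·(S₀ − S) = 25000 × (243 − 9.80) × 10⁻³ = 5830 kg/d removed.
P_X = Y_obs·Q·(S₀ − S) = 0.3150 × 5830 = 1836 kg VSS/d.
R_O = Q·(S₀ − S) − 1.42·P_X = 5830 − 1.42 × 1836 = 3222 kg O₂/d.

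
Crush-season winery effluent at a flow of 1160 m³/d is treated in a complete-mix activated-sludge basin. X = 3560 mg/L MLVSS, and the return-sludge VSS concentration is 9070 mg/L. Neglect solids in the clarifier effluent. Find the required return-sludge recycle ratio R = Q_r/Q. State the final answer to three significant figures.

R ≈ 0.646

Mass balance around the secondary clarifier (neglecting effluent solids): R = X / (X_r − X) = 3560 / (9070 − 3560) = 0.6461.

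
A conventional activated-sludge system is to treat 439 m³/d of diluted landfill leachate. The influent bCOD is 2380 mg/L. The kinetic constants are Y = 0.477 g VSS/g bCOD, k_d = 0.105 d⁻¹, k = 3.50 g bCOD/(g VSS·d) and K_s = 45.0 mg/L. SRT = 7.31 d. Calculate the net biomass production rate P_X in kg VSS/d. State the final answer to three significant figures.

From the Monod/SRT balance for a CMAS, S = K_s·(1+k_d θ_c)/[θ_c·(Y k − k_d) − 1] = 45.0 × (1 + 0.105 × 7.31) / [7.31 × (0.477 × 3.50 − 0.105) − 1] = 79.54 / 10.44 = 7.621 mg/L.
The observed yield is Y_obs = Y/(1 + k_d·θ_c) = 0.477 / (1 + 0.105 × 7.31) = 0.477 / 1.768 = 0.2699 g VSS per g bCOD removed.
Substrate removed = Q·(S₀ − S) = 439 m³/d × (2380 − 7.62) g/m³ = 1.04×10^6 g/d = 1041 kg/d.
So the net sludge growth is P_X = 0.2699 × 1041 = 281.1 kg VSS/d.

P_X ≈ 281 kg VSS/d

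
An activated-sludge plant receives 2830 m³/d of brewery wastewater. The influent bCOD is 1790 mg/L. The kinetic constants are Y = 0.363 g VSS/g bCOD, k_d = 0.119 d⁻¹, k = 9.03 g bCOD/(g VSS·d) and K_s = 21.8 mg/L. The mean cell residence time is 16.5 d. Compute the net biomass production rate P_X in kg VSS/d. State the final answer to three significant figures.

From the Monod/SRT balance for a CMAS, S = K_s·(1+k_d θ_c)/[θ_c·(Y k − k_d) − 1] = 21.8 × (1 + 0.119 × 16.5) / [16.5 × (0.363 × 9.03 − 0.119) − 1] = 64.60 / 51.12 = 1.264 mg/L.
Observed yield with endogenous decay: Y_obs = Y / (1 + k_d·θ_c) = 0.363 / (1 + 0.119 × 16.5) = 0.363 / 2.963 = 0.1225 g VSS/g bCOD.
ΔS = 1790 − 1.26 = 1789 mg/L, so the substrate removal rate is 2830 × 1789/1000 = 5062 kg bCOD/d.
So the net sludge growth is P_X = 0.1225 × 5062 = 620.1 kg VSS/d.

P_X ≈ 620 kg VSS/d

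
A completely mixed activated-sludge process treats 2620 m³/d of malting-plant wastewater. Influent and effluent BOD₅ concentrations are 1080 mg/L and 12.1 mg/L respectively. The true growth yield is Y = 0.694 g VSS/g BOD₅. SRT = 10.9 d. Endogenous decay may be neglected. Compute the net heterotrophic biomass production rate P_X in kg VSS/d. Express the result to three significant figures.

P_X ≈ 1940 kg VSS/d

No decay correction is needed, so Y_obs = Y = 0.694.
Mass of BOD₅ removed per day: Q(S₀ − S) = 2620 × 1068 g/m³ = 2798 kg/d.
P_X = Y_obs · Q(S₀ − S) = 0.6940 × 2798 = 1942 kg VSS/d.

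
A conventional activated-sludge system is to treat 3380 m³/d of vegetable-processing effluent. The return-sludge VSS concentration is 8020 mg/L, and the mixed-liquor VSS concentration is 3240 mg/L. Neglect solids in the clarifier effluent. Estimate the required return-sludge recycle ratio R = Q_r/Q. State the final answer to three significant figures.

Solids balance on the clarifier gives (1+R)X = R·X_r, so R = X/(X_r − X) = 3240 / (8020 − 3240) = 0.6778.

R ≈ 0.678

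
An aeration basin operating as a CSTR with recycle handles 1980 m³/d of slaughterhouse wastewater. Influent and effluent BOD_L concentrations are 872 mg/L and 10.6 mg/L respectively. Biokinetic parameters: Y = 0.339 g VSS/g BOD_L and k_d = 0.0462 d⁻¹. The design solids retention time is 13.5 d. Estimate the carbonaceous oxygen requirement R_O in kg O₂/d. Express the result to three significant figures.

R_O ≈ 1200 kg O₂/d

Observed yield with endogenous decay: Y_obs = Y / (1 + k_d·θ_c) = 0.339 / (1 + 0.0462 × 13.5) = 0.339 / 1.624 = 0.2088 g VSS/g BOD_L.
Q·(S₀ − S) = 1980 × (872 − 10.6) × 10⁻³ = 1706 kg/d removed.
Biomass synthesised: P_X = Y_obs × 1706 = 356.1 kg VSS/d.
R_O = Q·(S₀ − S) − 1.42·P_X = 1706 − 1.42 × 356.1 = 1200 kg O₂/d.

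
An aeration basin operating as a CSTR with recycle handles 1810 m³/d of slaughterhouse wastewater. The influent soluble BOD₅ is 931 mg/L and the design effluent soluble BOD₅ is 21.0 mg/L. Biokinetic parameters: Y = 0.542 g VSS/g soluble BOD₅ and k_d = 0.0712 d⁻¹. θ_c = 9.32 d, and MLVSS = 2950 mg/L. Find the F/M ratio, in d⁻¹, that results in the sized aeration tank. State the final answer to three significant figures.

Rearranging the biomass balance for a CMAS with decay, V = Y·Q·ΔS·θ_c / [X·(1+k_d θ_c)] = 0.542 × 1810 × (931 − 21.0) × 9.32 / [2950 × (1 + 0.0712 × 9.32)] = 8.32×10^6 / 4908 = 1695 m³.
Food-to-microorganism ratio F/M = Q S₀ / (V X) = 1810 × 931 / (1695 × 2950) = 0.3369 d⁻¹.

F/M ≈ 0.337 d⁻¹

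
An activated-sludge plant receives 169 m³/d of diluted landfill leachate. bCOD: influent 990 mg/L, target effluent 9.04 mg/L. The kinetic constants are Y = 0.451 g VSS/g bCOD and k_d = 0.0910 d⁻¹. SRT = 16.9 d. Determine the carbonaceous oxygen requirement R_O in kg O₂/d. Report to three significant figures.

Y_obs = Y / (1 + k_d θ_c) = 0.451 / (1 + 0.0910 × 16.9) = 0.451 / 2.538 = 0.1777.
Q·(S₀ − S) = 169 × (990 − 9.04) × 10⁻³ = 165.8 kg/d removed.
Biomass synthesised: P_X = Y_obs × 165.8 = 29.46 kg VSS/d.
Carbonaceous O₂ demand = substrate oxidised − cell-mass equivalent = 165.8 − 1.42 × 29.46 = 123.9 kg O₂/d.

R_O ≈ 124 kg O₂/d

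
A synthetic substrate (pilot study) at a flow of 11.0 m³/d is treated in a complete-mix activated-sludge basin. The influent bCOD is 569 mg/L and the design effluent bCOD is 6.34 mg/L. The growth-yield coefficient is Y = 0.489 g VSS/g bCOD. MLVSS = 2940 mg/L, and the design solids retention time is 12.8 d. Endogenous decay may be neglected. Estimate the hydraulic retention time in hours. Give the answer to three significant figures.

With k_d = 0 the design equation reduces to V = Y Q (S₀−S) θ_c / X = 0.489 × 11.0 × (569 − 6.34) × 12.8 / 2940 = 13.18 m³.
HRT = V/Q = 13.18 m³ / 11.0 m³·d⁻¹ = 1.198 d × 24 = 28.75 h.

τ ≈ 28.7 h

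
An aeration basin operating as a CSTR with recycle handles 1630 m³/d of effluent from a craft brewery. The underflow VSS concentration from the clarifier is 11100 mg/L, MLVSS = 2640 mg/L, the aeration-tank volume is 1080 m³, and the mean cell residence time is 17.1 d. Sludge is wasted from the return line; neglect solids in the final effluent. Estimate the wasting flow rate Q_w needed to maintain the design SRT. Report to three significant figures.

Q_w ≈ 15.0 m³/d

θ_c = V·X/(Q_w·X_r) when wasting from the recycle, so Q_w = V·X/(θ_c·X_r) = 1080 × 2640 / (17.1 × 11100) = 15.02 m³/d.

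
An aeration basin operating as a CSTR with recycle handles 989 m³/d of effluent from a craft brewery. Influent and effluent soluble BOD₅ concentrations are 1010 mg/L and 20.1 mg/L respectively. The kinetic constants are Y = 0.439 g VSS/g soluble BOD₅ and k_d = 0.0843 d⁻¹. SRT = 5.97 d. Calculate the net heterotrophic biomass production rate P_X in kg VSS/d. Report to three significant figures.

Correct the yield for decay: Y_obs = Y/(1 + k_d θ_c) = 0.439 / (1 + 0.0843 × 5.97) = 0.439 / 1.503 = 0.2920.
Q·(S₀ − S) = 989 × (1010 − 20.1) × 10⁻³ = 979.0 kg/d removed.
So the net sludge growth is P_X = 0.2920 × 979.0 = 285.9 kg VSS/d.

P_X ≈ 286 kg VSS/d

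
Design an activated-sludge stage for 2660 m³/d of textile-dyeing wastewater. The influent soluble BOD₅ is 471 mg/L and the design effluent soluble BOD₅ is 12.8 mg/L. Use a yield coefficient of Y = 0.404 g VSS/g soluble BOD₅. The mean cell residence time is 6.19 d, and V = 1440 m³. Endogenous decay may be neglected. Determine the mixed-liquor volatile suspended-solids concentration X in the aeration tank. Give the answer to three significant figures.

X ≈ 2120 mg/L

X = Y·Q·ΔS·θ_c / V = 0.404 × 2660 × (471 − 12.8) × 6.19 / 1440 = 2117 mg/L.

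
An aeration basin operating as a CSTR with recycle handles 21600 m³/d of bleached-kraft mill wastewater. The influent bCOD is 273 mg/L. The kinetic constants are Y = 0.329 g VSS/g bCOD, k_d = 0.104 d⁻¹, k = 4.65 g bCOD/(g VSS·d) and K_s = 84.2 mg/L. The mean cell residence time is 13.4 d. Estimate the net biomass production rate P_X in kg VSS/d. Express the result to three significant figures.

From the Monod/SRT balance for a CMAS, S = K_s·(1+k_d θ_c)/[θ_c·(Y k − k_d) − 1] = 84.2 × (1 + 0.104 × 13.4) / [13.4 × (0.329 × 4.65 − 0.104) − 1] = 201.5 / 18.11 = 11.13 mg/L.
The observed yield is Y_obs = Y/(1 + k_d·θ_c) = 0.329 / (1 + 0.104 × 13.4) = 0.329 / 2.394 = 0.1374 g VSS per g bCOD removed.
Substrate removed = Q·(S₀ − S) = 21600 m³/d × (273 − 11.1) g/m³ = 5.66×10^6 g/d = 5657 kg/d.
So the net sludge growth is P_X = 0.1374 × 5657 = 777.6 kg VSS/d.

P_X ≈ 778 kg VSS/d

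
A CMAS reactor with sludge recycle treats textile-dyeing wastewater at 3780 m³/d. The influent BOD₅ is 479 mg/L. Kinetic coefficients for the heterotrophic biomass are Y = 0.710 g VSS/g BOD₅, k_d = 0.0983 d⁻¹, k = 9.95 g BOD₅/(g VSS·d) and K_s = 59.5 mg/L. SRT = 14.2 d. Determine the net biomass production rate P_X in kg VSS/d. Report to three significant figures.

From the Monod/SRT balance for a CMAS, S = K_s·(1+k_d θ_c)/[θ_c·(Y k − k_d) − 1] = 59.5 × (1 + 0.0983 × 14.2) / [14.2 × (0.710 × 9.95 − 0.0983) − 1] = 142.6 / 97.92 = 1.456 mg/L.
Correct the yield for decay: Y_obs = Y/(1 + k_d θ_c) = 0.710 / (1 + 0.0983 × 14.2) = 0.710 / 2.396 = 0.2963.
ΔS = 479 − 1.46 = 477.5 mg/L, so the substrate removal rate is 3780 × 477.5/1000 = 1805 kg BOD₅/d.
Net biomass production P_X = Y_obs × Q·(S₀ − S) = 0.2963 × 1805 = 534.9 kg VSS/d.

P_X ≈ 535 kg VSS/d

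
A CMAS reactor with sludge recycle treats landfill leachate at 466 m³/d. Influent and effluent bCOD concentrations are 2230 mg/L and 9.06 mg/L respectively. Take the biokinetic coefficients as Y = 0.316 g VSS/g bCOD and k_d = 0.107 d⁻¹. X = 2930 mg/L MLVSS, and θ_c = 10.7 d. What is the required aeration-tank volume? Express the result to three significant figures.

From the SRT design equation V = Y Q (S₀−S) θ_c / [X (1 + k_d θ_c)] = 0.316 × 466 × (2230 − 9.06) × 10.7 / [2930 × (1 + 0.107 × 10.7)] = 3.5×10^6 / 6285 = 556.8 m³.

V ≈ 557 m³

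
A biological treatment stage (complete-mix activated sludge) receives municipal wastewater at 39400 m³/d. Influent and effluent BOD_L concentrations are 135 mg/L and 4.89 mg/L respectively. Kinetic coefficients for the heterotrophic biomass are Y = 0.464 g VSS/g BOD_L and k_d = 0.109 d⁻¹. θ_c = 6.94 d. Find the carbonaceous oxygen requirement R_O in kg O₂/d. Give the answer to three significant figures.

R_O ≈ 3200 kg O₂/d

Y_obs = Y / (1 + k_d θ_c) = 0.464 / (1 + 0.109 × 6.94) = 0.464 / 1.756 = 0.2642.
ΔS = 135 − 4.89 = 130.1 mg/L, so the substrate removal rate is 39400 × 130.1/1000 = 5126 kg BOD_L/d.
P_X = Y_obs·Q·(S₀ − S) = 0.2642 × 5126 = 1354 kg VSS/d.
Carbonaceous O₂ demand = substrate oxidised − cell-mass equivalent = 5126 − 1.42 × 1354 = 3203 kg O₂/d.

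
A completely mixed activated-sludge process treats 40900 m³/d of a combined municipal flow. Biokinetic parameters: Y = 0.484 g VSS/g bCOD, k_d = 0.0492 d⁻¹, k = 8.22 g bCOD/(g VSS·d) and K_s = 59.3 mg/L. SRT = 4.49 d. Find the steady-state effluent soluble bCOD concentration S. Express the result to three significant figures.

From the Monod/SRT balance for a CMAS, S = K_s·(1+k_d θ_c)/[θ_c·(Y k − k_d) − 1] = 59.3 × (1 + 0.0492 × 4.49) / [4.49 × (0.484 × 8.22 − 0.0492) − 1] = 72.40 / 16.64 = 4.350 mg/L.

S ≈ 4.35 mg/L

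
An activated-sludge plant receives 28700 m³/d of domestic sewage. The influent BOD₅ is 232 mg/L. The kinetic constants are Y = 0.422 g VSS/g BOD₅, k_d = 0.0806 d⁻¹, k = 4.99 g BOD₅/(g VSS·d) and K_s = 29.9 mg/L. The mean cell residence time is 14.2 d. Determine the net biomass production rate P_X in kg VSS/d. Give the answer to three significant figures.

P_X ≈ 1300 kg VSS/d

Effluent substrate depends only on kinetics and SRT: S = K_s(1 + k_d θ_c) / [θ_c(Yk − k_d) − 1] = 29.9 × (1 + 0.0806 × 14.2) / [14.2 × (0.422 × 4.99 − 0.0806) − 1] = 64.12 / 27.76 = 2.310 mg/L.
Observed yield with endogenous decay: Y_obs = Y / (1 + k_d·θ_c) = 0.422 / (1 + 0.0806 × 14.2) = 0.422 / 2.145 = 0.1968 g VSS/g BOD₅.
Mass of BOD₅ removed per day: Q(S₀ − S) = 28700 × 229.7 g/m³ = 6592 kg/d.
P_X = Y_obs · Q(S₀ − S) = 0.1968 × 6592 = 1297 kg VSS/d.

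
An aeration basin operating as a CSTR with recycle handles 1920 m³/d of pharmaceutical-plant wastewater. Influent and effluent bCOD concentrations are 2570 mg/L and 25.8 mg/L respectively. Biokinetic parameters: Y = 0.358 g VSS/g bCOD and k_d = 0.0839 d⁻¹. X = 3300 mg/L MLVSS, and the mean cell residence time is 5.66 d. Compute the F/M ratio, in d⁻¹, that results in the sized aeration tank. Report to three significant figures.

Rearranging the biomass balance for a CMAS with decay, V = Y·Q·ΔS·θ_c / [X·(1+k_d θ_c)] = 0.358 × 1920 × (2570 − 25.8) × 5.66 / [3300 × (1 + 0.0839 × 5.66)] = 9.9×10^6 / 4867 = 2034 m³.
F/M = applied load / biomass = Q·S₀/(V·X) = 1920 × 2570 / (2034 × 3300) = 0.7353 d⁻¹.

F/M ≈ 0.735 d⁻¹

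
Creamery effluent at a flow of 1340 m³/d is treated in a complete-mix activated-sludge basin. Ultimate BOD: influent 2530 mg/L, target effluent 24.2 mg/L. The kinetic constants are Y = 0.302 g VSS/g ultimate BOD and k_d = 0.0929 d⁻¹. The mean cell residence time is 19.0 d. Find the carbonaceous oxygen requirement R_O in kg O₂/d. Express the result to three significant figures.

R_O ≈ 2840 kg O₂/d

Correct the yield for decay: Y_obs = Y/(1 + k_d θ_c) = 0.302 / (1 + 0.0929 × 19.0) = 0.302 / 2.765 = 0.1092.
Mass of ultimate BOD removed per day: Q(S₀ − S) = 1340 × 2506 g/m³ = 3358 kg/d.
Biomass synthesised: P_X = Y_obs × 3358 = 366.7 kg VSS/d.
R_O = Q·ΔS − 1.42 P_X = 3358 − 520.8 = 2837 kg O₂/d.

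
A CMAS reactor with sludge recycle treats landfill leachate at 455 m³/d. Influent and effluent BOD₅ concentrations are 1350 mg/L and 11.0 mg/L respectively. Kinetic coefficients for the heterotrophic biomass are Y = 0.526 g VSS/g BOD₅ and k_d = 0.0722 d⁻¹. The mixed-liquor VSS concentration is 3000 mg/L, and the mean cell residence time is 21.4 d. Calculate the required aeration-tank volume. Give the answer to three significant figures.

V ≈ 898 m³

Steady-state biomass mass balance: V·X·(1 + k_d·θ_c) = Y·Q·(S₀ − S)·θ_c, so V = 0.526 × 455 × (1350 − 11.0) × 21.4 / [3000 × (1 + 0.0722 × 21.4)] = 6.86×10^6 / 7635 = 898.2 m³.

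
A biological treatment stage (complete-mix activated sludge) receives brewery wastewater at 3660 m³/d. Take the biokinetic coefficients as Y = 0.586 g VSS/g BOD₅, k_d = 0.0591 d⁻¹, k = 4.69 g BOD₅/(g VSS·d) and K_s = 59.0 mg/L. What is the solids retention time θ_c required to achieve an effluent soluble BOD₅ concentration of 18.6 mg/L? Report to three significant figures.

From 1/θ_c = Y·k·S/(K_s + S) − k_d: Y·k·S/(K_s+S) = 0.586 × 4.69 × 18.6 / (59.0 + 18.6) = 0.6588 d⁻¹.
Then 1/θ_c = μ − k_d = 0.6588 − 0.0591 = 0.5997 d⁻¹, giving θ_c = 1.668 d.

θ_c ≈ 1.67 d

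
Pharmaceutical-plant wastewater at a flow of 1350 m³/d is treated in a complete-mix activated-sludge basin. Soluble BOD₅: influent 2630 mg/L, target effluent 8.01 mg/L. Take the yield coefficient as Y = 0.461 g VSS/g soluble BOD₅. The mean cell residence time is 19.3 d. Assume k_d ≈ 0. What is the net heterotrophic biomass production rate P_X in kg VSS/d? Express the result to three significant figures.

With endogenous decay neglected, the observed yield equals the true yield: Y_obs = Y = 0.461 g VSS/g soluble BOD₅.
Substrate removed = Q·(S₀ − S) = 1350 m³/d × (2630 − 8.01) g/m³ = 3.54×10^6 g/d = 3540 kg/d.
So the net sludge growth is P_X = 0.4610 × 3540 = 1632 kg VSS/d.

P_X ≈ 1630 kg VSS/d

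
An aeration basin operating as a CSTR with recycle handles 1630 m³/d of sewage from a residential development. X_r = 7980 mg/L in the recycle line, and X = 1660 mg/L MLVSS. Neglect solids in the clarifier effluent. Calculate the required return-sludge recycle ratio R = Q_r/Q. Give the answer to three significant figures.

R ≈ 0.263

Mass balance around the secondary clarifier (neglecting effluent solids): R = X / (X_r − X) = 1660 / (7980 − 1660) = 0.2627.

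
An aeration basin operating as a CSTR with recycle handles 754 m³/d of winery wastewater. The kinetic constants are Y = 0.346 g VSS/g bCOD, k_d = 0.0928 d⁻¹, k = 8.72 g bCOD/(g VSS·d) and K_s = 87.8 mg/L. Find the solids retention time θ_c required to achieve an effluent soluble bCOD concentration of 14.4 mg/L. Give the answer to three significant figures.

From 1/θ_c = Y·k·S/(K_s + S) − k_d: Y·k·S/(K_s+S) = 0.346 × 8.72 × 14.4 / (87.8 + 14.4) = 0.4251 d⁻¹.
Then 1/θ_c = μ − k_d = 0.4251 − 0.0928 = 0.3323 d⁻¹, giving θ_c = 3.009 d.

θ_c ≈ 3.01 d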